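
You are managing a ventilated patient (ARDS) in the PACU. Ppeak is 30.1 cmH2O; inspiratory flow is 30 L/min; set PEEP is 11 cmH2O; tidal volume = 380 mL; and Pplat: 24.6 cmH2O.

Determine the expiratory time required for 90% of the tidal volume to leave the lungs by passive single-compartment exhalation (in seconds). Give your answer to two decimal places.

Flow: 30 L/min ÷ 60 = 0.5 L/s.
R = (PIP − Pplat)/V̇ = (30.1 − 24.6) / 0.5 = 5.5/0.5 = 11.0 cmH2O·s/L.
C = Vt/(Pplat − PEEP) = 380.0 / (24.6 − 11) = 380.0/13.6 = 27.941 mL/cmH2O.
τ = R × C = 11.0 × 0.02794 L/cmH2O = 0.3073 s.
t = −τ·ln(1 − 0.90) = −0.3073·ln(0.1) = 0.7076 s.

0.71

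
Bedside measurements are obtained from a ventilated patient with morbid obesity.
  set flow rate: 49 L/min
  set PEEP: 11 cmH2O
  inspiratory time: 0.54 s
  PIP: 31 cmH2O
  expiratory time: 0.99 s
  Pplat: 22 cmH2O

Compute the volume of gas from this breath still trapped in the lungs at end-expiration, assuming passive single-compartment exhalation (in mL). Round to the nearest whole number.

47

Flow: 49 L/min ÷ 60 = 0.8167 L/s.
Vt = flow × Ti = 0.8167 L/s × 0.54 s × 1000 mL/L = 441.02 mL.
R = (PIP − Pplat)/V̇ = (31 − 22) / 0.8167 = 9.0/0.8167 = 11.02 cmH2O·s/L.
C = Vt/(Pplat − PEEP) = 441.02 / (22 − 11) = 441.02/11.0 = 40.093 mL/cmH2O.
τ = R × C = 11.02 × 0.04009 L/cmH2O = 0.4418 s.
Fraction remaining = e^(−Te/τ) = e^(−0.99/0.4418) = 0.1064.
Trapped volume = 441.02 × 0.1064 = 46.925 mL.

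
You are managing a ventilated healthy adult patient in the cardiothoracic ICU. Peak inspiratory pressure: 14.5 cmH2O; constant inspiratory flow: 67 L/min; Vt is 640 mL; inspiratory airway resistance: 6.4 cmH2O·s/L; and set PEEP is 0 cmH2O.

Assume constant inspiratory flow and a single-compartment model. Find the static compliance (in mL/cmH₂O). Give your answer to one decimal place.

87.0

Flow: 67 L/min ÷ 60 = 1.1167 L/s.
Equation of motion (constant flow): PIP = Vt/C + R·V̇ + PEEP.
Vt/C = PIP − R·V̇ − PEEP = 14.5 − 6.4×1.1167 − 0 = 14.5 − 7.147 − 0 = 7.353 cmH2O.
C = Vt / 7.353 = 640 / 7.353 = 87.039 mL/cmH2O.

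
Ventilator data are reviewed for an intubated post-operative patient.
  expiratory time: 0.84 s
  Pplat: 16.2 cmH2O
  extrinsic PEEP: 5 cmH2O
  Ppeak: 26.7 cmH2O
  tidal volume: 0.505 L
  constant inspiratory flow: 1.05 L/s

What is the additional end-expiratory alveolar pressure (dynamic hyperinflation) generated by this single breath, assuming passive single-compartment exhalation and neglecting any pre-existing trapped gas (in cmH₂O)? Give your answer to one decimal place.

R = (PIP − Pplat)/V̇ = (26.7 − 16.2) / 1.05 = 10.5/1.05 = 10.0 cmH2O·s/L.
C = Vt/(Pplat − PEEP) = 505.0 / (16.2 − 5) = 505.0/11.2 = 45.089 mL/cmH2O.
τ = R × C = 10.0 × 0.04509 L/cmH2O = 0.4509 s.
Fraction remaining = e^(−Te/τ) = e^(−0.84/0.4509) = 0.1552; trapped volume = 505.0 × 0.1552 = 78.376 mL.
Additional alveolar pressure from trapping ≈ V_trapped / C = 78.376 / 45.089 = 1.738 cmH2O.

1.7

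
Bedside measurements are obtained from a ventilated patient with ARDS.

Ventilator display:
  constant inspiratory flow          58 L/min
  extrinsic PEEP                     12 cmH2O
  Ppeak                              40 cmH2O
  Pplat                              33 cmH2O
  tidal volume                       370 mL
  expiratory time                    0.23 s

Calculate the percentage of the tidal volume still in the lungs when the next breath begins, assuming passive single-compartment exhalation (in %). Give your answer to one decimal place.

Flow: 58 L/min ÷ 60 = 0.9667 L/s.
R = (PIP − Pplat)/V̇ = (40 − 33) / 0.9667 = 7.0/0.9667 = 7.241 cmH2O·s/L.
C = Vt/(Pplat − PEEP) = 370.0 / (33 − 12) = 370.0/21.0 = 17.619 mL/cmH2O.
τ = R × C = 7.241 × 0.01762 L/cmH2O = 0.1276 s.
Fraction remaining at end-expiration = e^(−Te/τ) = e^(−0.23/0.1276) = 0.1649 → 16.49%.

16.5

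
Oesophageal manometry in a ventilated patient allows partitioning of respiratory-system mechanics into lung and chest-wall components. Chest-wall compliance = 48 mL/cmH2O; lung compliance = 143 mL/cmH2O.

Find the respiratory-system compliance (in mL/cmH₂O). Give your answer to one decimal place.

35.9

Lung and chest wall are elastances in series: 1/Crs = 1/CL + 1/Ccw.
1/Crs = 1/143 + 1/48 = 0.02783.
Crs = 35.932 mL/cmH2O.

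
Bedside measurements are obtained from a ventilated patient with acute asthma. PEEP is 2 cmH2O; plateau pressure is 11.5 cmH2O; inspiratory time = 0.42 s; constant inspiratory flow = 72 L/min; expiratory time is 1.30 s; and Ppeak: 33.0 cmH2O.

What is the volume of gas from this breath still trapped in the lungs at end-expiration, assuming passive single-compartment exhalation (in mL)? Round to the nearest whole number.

Flow: 72 L/min ÷ 60 = 1.2 L/s.
Vt = flow × Ti = 1.2 L/s × 0.42 s × 1000 mL/L = 504.0 mL.
R = (PIP − Pplat)/V̇ = (33.0 − 11.5) / 1.2 = 21.5/1.2 = 17.917 cmH2O·s/L.
C = Vt/(Pplat − PEEP) = 504.0 / (11.5 − 2) = 504.0/9.5 = 53.053 mL/cmH2O.
τ = R × C = 17.917 × 0.05305 L/cmH2O = 0.9505 s.
Fraction remaining = e^(−Te/τ) = e^(−1.30/0.9505) = 0.2547.
Trapped volume = 504.0 × 0.2547 = 128.37 mL.

128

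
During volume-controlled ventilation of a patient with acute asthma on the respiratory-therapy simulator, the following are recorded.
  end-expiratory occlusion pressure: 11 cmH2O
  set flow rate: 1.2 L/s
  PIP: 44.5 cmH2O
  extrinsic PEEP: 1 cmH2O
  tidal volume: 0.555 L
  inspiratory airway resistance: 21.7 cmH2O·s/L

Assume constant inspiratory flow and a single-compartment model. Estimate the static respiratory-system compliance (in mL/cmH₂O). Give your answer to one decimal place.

74.4

Total PEEP = 11 cmH2O (set 1 + intrinsic 10); this is the baseline alveolar pressure.
Equation of motion (constant flow): PIP = Vt/C + R·V̇ + PEEP.
Vt/C = PIP − R·V̇ − PEEP = 44.5 − 21.7×1.2 − 11 = 44.5 − 26.04 − 11 = 7.46 cmH2O.
C = Vt / 7.46 = 555 / 7.46 = 74.397 mL/cmH2O.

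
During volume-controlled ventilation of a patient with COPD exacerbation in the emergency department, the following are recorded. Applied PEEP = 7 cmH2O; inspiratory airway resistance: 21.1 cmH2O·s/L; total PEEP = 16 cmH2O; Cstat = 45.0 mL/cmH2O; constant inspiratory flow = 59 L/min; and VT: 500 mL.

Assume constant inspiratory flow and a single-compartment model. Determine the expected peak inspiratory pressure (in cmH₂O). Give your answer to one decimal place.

47.9

Flow: 59 L/min ÷ 60 = 0.9833 L/s.
Total PEEP = 16 cmH2O (set 7 + intrinsic 9); this is the baseline alveolar pressure.
Equation of motion (constant flow): PIP = Vt/C + R·V̇ + PEEP.
PIP = 500/45.0 + 21.1×0.9833 + 16 = 11.111 + 20.748 + 16 = 47.859 cmH2O.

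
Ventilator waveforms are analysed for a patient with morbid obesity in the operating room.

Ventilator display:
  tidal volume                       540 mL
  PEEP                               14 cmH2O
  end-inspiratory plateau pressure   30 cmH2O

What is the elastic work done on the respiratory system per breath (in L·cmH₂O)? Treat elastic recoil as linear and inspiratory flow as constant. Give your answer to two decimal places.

4.32

Elastic work ≈ ½ × (Pplat − PEEP) × Vt = 0.5 × (30 − 14) × 0.540 L = 0.5 × 16.0 × 0.540 = 4.32 L·cmH2O.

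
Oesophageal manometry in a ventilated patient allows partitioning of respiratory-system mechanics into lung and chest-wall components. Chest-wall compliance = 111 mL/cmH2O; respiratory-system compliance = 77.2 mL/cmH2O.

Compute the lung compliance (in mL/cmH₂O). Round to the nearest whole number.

1/CL = 1/Crs − 1/Ccw.
1/CL = 1/77.2 − 1/111 = 0.003944.
CL = 253.55 mL/cmH2O.

254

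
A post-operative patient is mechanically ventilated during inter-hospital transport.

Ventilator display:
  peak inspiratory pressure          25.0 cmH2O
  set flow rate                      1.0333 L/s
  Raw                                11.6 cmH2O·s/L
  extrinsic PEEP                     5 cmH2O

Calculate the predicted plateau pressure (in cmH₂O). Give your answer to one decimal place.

Pplat = PIP − Raw × flow = 25.0 − 11.6 × 1.0333 = 25.0 − 11.986 = 13.014 cmH2O.

13.0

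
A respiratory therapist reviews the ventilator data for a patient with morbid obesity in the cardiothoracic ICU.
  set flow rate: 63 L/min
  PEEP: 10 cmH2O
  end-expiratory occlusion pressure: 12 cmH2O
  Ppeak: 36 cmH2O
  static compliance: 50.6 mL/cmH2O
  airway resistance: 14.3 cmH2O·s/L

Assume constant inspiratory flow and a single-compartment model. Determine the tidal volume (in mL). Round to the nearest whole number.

455

Flow: 63 L/min ÷ 60 = 1.05 L/s.
Total PEEP = 12 cmH2O (set 10 + intrinsic 2); this is the baseline alveolar pressure.
Equation of motion (constant flow): PIP = Vt/C + R·V̇ + PEEP.
Vt/C = PIP − R·V̇ − PEEP = 36 − 15.015 − 12 = 8.985 cmH2O.
Vt = C × 8.985 = 50.6 × 8.985 = 454.64 mL.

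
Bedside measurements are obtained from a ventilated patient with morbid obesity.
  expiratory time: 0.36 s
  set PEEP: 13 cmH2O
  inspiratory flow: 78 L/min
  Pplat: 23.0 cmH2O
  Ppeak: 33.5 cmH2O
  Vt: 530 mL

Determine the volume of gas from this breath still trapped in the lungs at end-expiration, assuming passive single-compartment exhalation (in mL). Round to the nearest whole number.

229

Flow: 78 L/min ÷ 60 = 1.3 L/s.
R = (PIP − Pplat)/V̇ = (33.5 − 23.0) / 1.3 = 10.5/1.3 = 8.077 cmH2O·s/L.
C = Vt/(Pplat − PEEP) = 530.0 / (23.0 − 13) = 530.0/10.0 = 53.0 mL/cmH2O.
τ = R × C = 8.077 × 0.053 L/cmH2O = 0.4281 s.
Fraction remaining = e^(−Te/τ) = e^(−0.36/0.4281) = 0.4313.
Trapped volume = 530.0 × 0.4313 = 228.59 mL.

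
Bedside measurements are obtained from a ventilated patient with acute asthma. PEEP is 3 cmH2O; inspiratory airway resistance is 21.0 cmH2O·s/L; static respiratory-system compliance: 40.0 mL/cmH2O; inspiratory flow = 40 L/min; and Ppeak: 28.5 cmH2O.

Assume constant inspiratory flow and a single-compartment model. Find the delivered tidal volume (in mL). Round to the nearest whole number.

Flow: 40 L/min ÷ 60 = 0.6667 L/s.
Equation of motion (constant flow): PIP = Vt/C + R·V̇ + PEEP.
Vt/C = PIP − R·V̇ − PEEP = 28.5 − 14.001 − 3 = 11.499 cmH2O.
Vt = C × 11.499 = 40.0 × 11.499 = 459.96 mL.

460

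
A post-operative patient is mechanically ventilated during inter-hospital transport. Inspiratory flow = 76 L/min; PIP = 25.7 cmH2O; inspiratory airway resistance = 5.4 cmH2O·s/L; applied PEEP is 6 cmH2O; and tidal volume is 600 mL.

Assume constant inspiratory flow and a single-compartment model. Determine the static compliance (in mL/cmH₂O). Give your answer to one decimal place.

Flow: 76 L/min ÷ 60 = 1.2667 L/s.
Equation of motion (constant flow): PIP = Vt/C + R·V̇ + PEEP.
Vt/C = PIP − R·V̇ − PEEP = 25.7 − 5.4×1.2667 − 6 = 25.7 − 6.84 − 6 = 12.86 cmH2O.
C = Vt / 12.86 = 600 / 12.86 = 46.656 mL/cmH2O.

46.7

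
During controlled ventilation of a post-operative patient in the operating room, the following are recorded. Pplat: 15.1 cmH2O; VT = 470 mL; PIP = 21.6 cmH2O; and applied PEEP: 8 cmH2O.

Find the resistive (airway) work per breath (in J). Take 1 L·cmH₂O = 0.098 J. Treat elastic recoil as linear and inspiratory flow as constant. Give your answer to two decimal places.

With constant inspiratory flow the resistive pressure is constant at PIP − Pplat = 21.6 − 15.1 = 6.5 cmH2O, so resistive work = 6.5 × 0.470 = 3.055 L·cmH2O.
× 0.098 J/(L·cmH2O) → 0.2994 J.

0.30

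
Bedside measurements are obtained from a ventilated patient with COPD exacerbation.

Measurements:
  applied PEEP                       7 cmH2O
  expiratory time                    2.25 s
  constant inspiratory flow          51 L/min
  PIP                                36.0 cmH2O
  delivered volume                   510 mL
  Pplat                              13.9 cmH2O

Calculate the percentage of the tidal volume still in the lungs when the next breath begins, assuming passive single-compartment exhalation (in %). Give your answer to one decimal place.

31.0

Flow: 51 L/min ÷ 60 = 0.85 L/s.
R = (PIP − Pplat)/V̇ = (36.0 − 13.9) / 0.85 = 22.1/0.85 = 26.0 cmH2O·s/L.
C = Vt/(Pplat − PEEP) = 510.0 / (13.9 − 7) = 510.0/6.9 = 73.913 mL/cmH2O.
τ = R × C = 26.0 × 0.07391 L/cmH2O = 1.922 s.
Fraction remaining at end-expiration = e^(−Te/τ) = e^(−2.25/1.922) = 0.3102 → 31.02%.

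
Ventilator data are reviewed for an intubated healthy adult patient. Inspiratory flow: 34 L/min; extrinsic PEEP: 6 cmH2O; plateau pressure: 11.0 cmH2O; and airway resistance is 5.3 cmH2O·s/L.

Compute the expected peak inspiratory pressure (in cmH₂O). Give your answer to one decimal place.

14.0

Flow: 34 L/min ÷ 60 = 0.5667 L/s.
PIP = Pplat + Raw × flow = 11.0 + 5.3 × 0.5667 = 11.0 + 3.004 = 14.004 cmH2O.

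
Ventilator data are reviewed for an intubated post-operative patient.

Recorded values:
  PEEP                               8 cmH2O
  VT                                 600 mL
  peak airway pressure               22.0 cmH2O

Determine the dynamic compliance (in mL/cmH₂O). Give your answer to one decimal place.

42.9

Dynamic compliance = Vt / (PIP − PEEP) = 600 / (22.0 − 8) = 600 / 14.0 = 42.857 mL/cmH2O.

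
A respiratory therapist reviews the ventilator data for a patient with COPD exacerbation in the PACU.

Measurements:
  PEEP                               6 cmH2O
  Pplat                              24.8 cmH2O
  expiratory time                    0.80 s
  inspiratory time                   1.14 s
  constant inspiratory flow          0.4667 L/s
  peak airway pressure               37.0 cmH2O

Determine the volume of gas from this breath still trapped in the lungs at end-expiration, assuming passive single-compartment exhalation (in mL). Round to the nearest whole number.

Vt = flow × Ti = 0.4667 L/s × 1.14 s × 1000 mL/L = 532.04 mL.
R = (PIP − Pplat)/V̇ = (37.0 − 24.8) / 0.4667 = 12.2/0.4667 = 26.141 cmH2O·s/L.
C = Vt/(Pplat − PEEP) = 532.04 / (24.8 − 6) = 532.04/18.8 = 28.3 mL/cmH2O.
τ = R × C = 26.141 × 0.0283 L/cmH2O = 0.7398 s.
Fraction remaining = e^(−Te/τ) = e^(−0.80/0.7398) = 0.3391.
Trapped volume = 532.04 × 0.3391 = 180.41 mL.

180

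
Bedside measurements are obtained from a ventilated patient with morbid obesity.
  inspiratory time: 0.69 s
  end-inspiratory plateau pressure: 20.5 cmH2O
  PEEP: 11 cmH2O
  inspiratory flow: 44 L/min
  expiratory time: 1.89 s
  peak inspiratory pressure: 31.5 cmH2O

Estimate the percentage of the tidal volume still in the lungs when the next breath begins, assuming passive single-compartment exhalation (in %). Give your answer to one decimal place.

Flow: 44 L/min ÷ 60 = 0.7333 L/s.
Vt = flow × Ti = 0.7333 L/s × 0.69 s × 1000 mL/L = 505.98 mL.
R = (PIP − Pplat)/V̇ = (31.5 − 20.5) / 0.7333 = 11.0/0.7333 = 15.001 cmH2O·s/L.
C = Vt/(Pplat − PEEP) = 505.98 / (20.5 − 11) = 505.98/9.5 = 53.261 mL/cmH2O.
τ = R × C = 15.001 × 0.05326 L/cmH2O = 0.799 s.
Fraction remaining at end-expiration = e^(−Te/τ) = e^(−1.89/0.799) = 0.09391 → 9.391%.

9.4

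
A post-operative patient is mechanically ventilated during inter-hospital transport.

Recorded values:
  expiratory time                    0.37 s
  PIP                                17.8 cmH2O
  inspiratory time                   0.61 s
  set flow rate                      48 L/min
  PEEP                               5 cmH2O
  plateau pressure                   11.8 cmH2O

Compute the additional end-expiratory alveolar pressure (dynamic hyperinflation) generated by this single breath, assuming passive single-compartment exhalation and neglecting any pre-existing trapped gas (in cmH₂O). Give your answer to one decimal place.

3.4

Flow: 48 L/min ÷ 60 = 0.8 L/s.
Vt = flow × Ti = 0.8 L/s × 0.61 s × 1000 mL/L = 488.0 mL.
R = (PIP − Pplat)/V̇ = (17.8 − 11.8) / 0.8 = 6.0/0.8 = 7.5 cmH2O·s/L.
C = Vt/(Pplat − PEEP) = 488.0 / (11.8 − 5) = 488.0/6.8 = 71.765 mL/cmH2O.
τ = R × C = 7.5 × 0.07177 L/cmH2O = 0.5383 s.
Fraction remaining = e^(−Te/τ) = e^(−0.37/0.5383) = 0.5029; trapped volume = 488.0 × 0.5029 = 245.42 mL.
Additional alveolar pressure from trapping ≈ V_trapped / C = 245.42 / 71.765 = 3.42 cmH2O.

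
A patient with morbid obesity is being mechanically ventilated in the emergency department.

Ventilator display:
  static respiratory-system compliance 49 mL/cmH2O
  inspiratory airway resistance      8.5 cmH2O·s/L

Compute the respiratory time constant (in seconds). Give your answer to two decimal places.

τ = R × C = 8.5 × 49 mL/cmH2O = 8.5 × 0.049 L/cmH2O = 0.4165 s.

0.42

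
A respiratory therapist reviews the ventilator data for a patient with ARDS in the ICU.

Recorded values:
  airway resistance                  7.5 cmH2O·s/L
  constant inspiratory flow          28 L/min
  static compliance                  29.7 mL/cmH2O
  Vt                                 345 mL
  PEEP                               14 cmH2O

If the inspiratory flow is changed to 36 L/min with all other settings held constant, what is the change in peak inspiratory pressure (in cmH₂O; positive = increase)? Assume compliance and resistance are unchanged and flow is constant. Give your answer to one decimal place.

Flow: 28 L/min ÷ 60 = 0.4667 L/s.
New flow: 36 L/min ÷ 60 = 0.6 L/s.
PIP = Vt/C + R·V̇ + PEEP (constant-flow equation of motion).
Only the resistive term changes: ΔPIP = R × ΔV̇ = 7.5 × (0.6 − 0.4667) = 7.5 × 0.1333 = 0.9998 cmH2O.

1.0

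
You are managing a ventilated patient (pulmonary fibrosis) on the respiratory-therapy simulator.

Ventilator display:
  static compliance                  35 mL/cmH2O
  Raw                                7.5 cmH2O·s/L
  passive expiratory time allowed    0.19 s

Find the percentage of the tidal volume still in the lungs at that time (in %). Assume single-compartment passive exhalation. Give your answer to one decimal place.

τ = R × C = 7.5 × 35 mL/cmH2O = 7.5 × 0.035 L/cmH2O = 0.2625 s.
Passive exhalation: V(t)/V₀ = e^(−t/τ) = e^(−0.19/0.2625) = 0.4849.
Fraction remaining = 0.4849 → 48.49%.

48.5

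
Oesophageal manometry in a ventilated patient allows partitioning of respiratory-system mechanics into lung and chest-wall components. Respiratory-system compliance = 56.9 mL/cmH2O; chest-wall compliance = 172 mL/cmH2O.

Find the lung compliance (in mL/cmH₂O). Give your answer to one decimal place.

85.0

1/CL = 1/Crs − 1/Ccw.
1/CL = 1/56.9 − 1/172 = 0.01176.
CL = 85.034 mL/cmH2O.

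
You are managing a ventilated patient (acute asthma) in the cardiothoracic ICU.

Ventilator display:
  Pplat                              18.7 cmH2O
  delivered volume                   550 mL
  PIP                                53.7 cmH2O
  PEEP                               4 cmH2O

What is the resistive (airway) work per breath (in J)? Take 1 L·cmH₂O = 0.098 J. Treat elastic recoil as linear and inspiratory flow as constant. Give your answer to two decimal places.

With constant inspiratory flow the resistive pressure is constant at PIP − Pplat = 53.7 − 18.7 = 35.0 cmH2O, so resistive work = 35.0 × 0.550 = 19.25 L·cmH2O.
× 0.098 J/(L·cmH2O) → 1.887 J.

1.89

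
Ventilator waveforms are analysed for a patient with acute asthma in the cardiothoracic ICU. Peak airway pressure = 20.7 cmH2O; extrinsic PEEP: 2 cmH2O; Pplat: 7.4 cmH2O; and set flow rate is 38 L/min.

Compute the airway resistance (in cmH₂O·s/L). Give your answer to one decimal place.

Flow: 38 L/min ÷ 60 = 0.6333 L/s.
Raw = (PIP − Pplat) / flow = (20.7 − 7.4) / 0.6333 = 13.3 / 0.6333 = 21.001 cmH2O·s/L.

21.0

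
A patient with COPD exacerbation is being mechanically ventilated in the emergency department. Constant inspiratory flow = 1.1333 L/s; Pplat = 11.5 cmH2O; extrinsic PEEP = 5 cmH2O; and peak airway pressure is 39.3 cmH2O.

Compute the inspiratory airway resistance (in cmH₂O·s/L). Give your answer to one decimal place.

24.5

Raw = (PIP − Pplat) / flow = (39.3 − 11.5) / 1.1333 = 27.8 / 1.1333 = 24.53 cmH2O·s/L.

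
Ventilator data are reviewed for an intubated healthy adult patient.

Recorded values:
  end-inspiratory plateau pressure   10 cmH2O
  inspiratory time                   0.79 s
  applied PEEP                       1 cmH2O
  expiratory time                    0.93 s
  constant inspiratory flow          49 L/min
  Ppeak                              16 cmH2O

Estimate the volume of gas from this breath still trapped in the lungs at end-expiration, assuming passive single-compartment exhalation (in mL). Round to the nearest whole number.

Flow: 49 L/min ÷ 60 = 0.8167 L/s.
Vt = flow × Ti = 0.8167 L/s × 0.79 s × 1000 mL/L = 645.19 mL.
R = (PIP − Pplat)/V̇ = (16 − 10) / 0.8167 = 6.0/0.8167 = 7.347 cmH2O·s/L.
C = Vt/(Pplat − PEEP) = 645.19 / (10 − 1) = 645.19/9.0 = 71.688 mL/cmH2O.
τ = R × C = 7.347 × 0.07169 L/cmH2O = 0.5267 s.
Fraction remaining = e^(−Te/τ) = e^(−0.93/0.5267) = 0.1711.
Trapped volume = 645.19 × 0.1711 = 110.39 mL.

110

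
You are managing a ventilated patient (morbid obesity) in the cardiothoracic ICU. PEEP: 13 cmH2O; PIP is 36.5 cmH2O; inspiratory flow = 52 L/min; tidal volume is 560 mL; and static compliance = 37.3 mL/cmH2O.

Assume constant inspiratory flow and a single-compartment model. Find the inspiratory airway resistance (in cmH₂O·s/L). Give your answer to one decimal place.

9.8

Flow: 52 L/min ÷ 60 = 0.8667 L/s.
Equation of motion (constant flow): PIP = Vt/C + R·V̇ + PEEP.
R·V̇ = PIP − Vt/C − PEEP = 36.5 − 560/37.3 − 13 = 36.5 − 15.013 − 13 = 8.487 cmH2O.
R = 8.487 / 0.8667 = 9.792 cmH2O·s/L.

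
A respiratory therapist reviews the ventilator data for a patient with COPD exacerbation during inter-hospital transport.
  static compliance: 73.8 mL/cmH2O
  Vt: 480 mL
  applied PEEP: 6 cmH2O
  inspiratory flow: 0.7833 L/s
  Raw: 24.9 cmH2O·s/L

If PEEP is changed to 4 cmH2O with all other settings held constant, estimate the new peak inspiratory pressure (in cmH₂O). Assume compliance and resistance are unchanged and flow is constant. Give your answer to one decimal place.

PIP = Vt/C + R·V̇ + PEEP (constant-flow equation of motion).
Only the baseline term changes: ΔPIP = ΔPEEP = 4 − 6 = -2.0 cmH2O.
Original PIP = 480/73.8 + 24.9×0.7833 + 6 = 32.008 cmH2O; new PIP = 32.008 + (-2.0) = 30.008 cmH2O.

30.0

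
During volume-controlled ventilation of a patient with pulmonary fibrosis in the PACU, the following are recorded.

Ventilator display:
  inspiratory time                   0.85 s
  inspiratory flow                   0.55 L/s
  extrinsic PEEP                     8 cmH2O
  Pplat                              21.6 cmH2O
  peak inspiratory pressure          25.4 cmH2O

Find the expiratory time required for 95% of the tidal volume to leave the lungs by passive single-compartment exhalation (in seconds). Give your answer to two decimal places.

Vt = flow × Ti = 0.55 L/s × 0.85 s × 1000 mL/L = 467.5 mL.
R = (PIP − Pplat)/V̇ = (25.4 − 21.6) / 0.55 = 3.8/0.55 = 6.909 cmH2O·s/L.
C = Vt/(Pplat − PEEP) = 467.5 / (21.6 − 8) = 467.5/13.6 = 34.375 mL/cmH2O.
τ = R × C = 6.909 × 0.03438 L/cmH2O = 0.2375 s.
t = −τ·ln(1 − 0.95) = −0.2375·ln(0.05) = 0.7115 s.

0.71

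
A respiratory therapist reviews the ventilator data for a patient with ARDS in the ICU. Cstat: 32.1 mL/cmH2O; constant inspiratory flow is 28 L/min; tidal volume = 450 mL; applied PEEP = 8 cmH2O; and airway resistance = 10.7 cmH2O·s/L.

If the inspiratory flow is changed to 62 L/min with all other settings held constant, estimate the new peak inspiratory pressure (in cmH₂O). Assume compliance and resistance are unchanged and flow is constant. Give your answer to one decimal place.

Flow: 28 L/min ÷ 60 = 0.4667 L/s.
New flow: 62 L/min ÷ 60 = 1.0333 L/s.
PIP = Vt/C + R·V̇ + PEEP (constant-flow equation of motion).
Only the resistive term changes: ΔPIP = R × ΔV̇ = 10.7 × (1.0333 − 0.4667) = 10.7 × 0.5666 = 6.063 cmH2O.
Original PIP = 450/32.1 + 10.7×0.4667 + 8 = 27.012 cmH2O; new PIP = 27.012 + (6.063) = 33.075 cmH2O.

33.1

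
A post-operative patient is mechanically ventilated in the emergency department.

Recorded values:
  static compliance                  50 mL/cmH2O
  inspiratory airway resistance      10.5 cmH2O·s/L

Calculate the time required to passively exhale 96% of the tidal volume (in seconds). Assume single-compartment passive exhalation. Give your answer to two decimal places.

1.69

τ = R × C = 10.5 × 50 mL/cmH2O = 10.5 × 0.050 L/cmH2O = 0.525 s.
Exhaled fraction f = 1 − e^(−t/τ) → t = −τ·ln(1 − f) = −0.525·ln(0.04) = 1.69 s.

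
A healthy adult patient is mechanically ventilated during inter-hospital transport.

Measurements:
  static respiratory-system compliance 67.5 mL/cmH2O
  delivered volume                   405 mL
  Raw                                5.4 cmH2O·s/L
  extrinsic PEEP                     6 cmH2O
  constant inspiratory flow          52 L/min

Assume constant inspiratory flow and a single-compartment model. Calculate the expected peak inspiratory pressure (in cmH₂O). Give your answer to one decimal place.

Flow: 52 L/min ÷ 60 = 0.8667 L/s.
Equation of motion (constant flow): PIP = Vt/C + R·V̇ + PEEP.
PIP = 405/67.5 + 5.4×0.8667 + 6 = 6.0 + 4.68 + 6 = 16.68 cmH2O.

16.7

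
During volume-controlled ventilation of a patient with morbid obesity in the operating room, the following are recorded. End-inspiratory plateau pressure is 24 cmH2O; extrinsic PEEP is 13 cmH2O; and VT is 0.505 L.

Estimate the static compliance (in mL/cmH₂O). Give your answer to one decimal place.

45.9

Cstat = Vt / (Pplat − PEEP) = 505 / (24 − 13) = 505 / 11.0 = 45.909 mL/cmH2O.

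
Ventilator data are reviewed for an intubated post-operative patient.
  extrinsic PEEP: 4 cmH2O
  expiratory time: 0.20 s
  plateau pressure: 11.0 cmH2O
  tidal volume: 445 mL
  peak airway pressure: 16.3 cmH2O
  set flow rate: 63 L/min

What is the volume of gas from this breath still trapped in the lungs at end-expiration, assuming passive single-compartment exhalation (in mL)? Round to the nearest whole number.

239

Flow: 63 L/min ÷ 60 = 1.05 L/s.
R = (PIP − Pplat)/V̇ = (16.3 − 11.0) / 1.05 = 5.3/1.05 = 5.048 cmH2O·s/L.
C = Vt/(Pplat − PEEP) = 445.0 / (11.0 − 4) = 445.0/7.0 = 63.571 mL/cmH2O.
τ = R × C = 5.048 × 0.06357 L/cmH2O = 0.3209 s.
Fraction remaining = e^(−Te/τ) = e^(−0.20/0.3209) = 0.5362.
Trapped volume = 445.0 × 0.5362 = 238.61 mL.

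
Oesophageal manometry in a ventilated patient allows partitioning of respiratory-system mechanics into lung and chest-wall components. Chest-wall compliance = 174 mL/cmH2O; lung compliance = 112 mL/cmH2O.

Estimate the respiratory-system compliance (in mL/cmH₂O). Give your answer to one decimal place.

68.1

Lung and chest wall are elastances in series: 1/Crs = 1/CL + 1/Ccw.
1/Crs = 1/112 + 1/174 = 0.01468.
Crs = 68.12 mL/cmH2O.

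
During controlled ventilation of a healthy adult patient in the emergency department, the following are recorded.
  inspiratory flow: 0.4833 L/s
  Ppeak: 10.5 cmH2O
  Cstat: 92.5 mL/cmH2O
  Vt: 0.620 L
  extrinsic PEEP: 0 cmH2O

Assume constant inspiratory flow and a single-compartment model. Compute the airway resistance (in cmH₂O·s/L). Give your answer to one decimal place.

7.9

Equation of motion (constant flow): PIP = Vt/C + R·V̇ + PEEP.
R·V̇ = PIP − Vt/C − PEEP = 10.5 − 620/92.5 − 0 = 10.5 − 6.703 − 0 = 3.797 cmH2O.
R = 3.797 / 0.4833 = 7.856 cmH2O·s/L.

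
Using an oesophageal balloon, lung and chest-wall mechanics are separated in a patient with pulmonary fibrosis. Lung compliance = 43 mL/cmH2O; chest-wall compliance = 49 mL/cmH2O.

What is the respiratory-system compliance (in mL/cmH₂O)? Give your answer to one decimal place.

Lung and chest wall are elastances in series: 1/Crs = 1/CL + 1/Ccw.
1/Crs = 1/43 + 1/49 = 0.04366.
Crs = 22.904 mL/cmH2O.

22.9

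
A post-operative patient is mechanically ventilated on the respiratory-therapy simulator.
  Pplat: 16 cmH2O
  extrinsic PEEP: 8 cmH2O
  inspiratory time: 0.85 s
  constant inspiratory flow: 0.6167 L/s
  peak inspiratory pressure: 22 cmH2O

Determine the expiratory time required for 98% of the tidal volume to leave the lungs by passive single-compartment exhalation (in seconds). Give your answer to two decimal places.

Vt = flow × Ti = 0.6167 L/s × 0.85 s × 1000 mL/L = 524.2 mL.
R = (PIP − Pplat)/V̇ = (22 − 16) / 0.6167 = 6.0/0.6167 = 9.729 cmH2O·s/L.
C = Vt/(Pplat − PEEP) = 524.2 / (16 − 8) = 524.2/8.0 = 65.525 mL/cmH2O.
τ = R × C = 9.729 × 0.06553 L/cmH2O = 0.6375 s.
t = −τ·ln(1 − 0.98) = −0.6375·ln(0.02) = 2.494 s.

2.49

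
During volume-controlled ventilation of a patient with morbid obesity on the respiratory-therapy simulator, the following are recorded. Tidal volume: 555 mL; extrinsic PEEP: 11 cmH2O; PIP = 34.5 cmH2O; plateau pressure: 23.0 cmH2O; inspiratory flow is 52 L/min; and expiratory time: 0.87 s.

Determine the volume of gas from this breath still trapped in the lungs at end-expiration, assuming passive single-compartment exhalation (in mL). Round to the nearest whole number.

134

Flow: 52 L/min ÷ 60 = 0.8667 L/s.
R = (PIP − Pplat)/V̇ = (34.5 − 23.0) / 0.8667 = 11.5/0.8667 = 13.269 cmH2O·s/L.
C = Vt/(Pplat − PEEP) = 555.0 / (23.0 − 11) = 555.0/12.0 = 46.25 mL/cmH2O.
τ = R × C = 13.269 × 0.04625 L/cmH2O = 0.6137 s.
Fraction remaining = e^(−Te/τ) = e^(−0.87/0.6137) = 0.2423.
Trapped volume = 555.0 × 0.2423 = 134.48 mL.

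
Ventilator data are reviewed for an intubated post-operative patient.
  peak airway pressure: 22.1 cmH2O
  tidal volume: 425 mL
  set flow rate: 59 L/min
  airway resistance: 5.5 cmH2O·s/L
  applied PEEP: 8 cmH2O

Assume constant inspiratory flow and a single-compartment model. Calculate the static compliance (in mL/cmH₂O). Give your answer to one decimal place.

Flow: 59 L/min ÷ 60 = 0.9833 L/s.
Equation of motion (constant flow): PIP = Vt/C + R·V̇ + PEEP.
Vt/C = PIP − R·V̇ − PEEP = 22.1 − 5.5×0.9833 − 8 = 22.1 − 5.408 − 8 = 8.692 cmH2O.
C = Vt / 8.692 = 425 / 8.692 = 48.896 mL/cmH2O.

48.9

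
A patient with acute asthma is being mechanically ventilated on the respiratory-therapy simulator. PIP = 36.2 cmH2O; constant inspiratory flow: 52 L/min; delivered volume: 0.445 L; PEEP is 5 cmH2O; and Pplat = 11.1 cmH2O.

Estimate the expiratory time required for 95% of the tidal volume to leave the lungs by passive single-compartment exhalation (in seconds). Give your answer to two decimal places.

Flow: 52 L/min ÷ 60 = 0.8667 L/s.
R = (PIP − Pplat)/V̇ = (36.2 − 11.1) / 0.8667 = 25.1/0.8667 = 28.96 cmH2O·s/L.
C = Vt/(Pplat − PEEP) = 445.0 / (11.1 − 5) = 445.0/6.1 = 72.951 mL/cmH2O.
τ = R × C = 28.96 × 0.07295 L/cmH2O = 2.113 s.
t = −τ·ln(1 − 0.95) = −2.113·ln(0.05) = 6.33 s.

6.33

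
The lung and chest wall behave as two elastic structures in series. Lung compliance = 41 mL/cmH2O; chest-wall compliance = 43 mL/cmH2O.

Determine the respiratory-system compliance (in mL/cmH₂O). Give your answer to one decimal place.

Lung and chest wall are elastances in series: 1/Crs = 1/CL + 1/Ccw.
1/Crs = 1/41 + 1/43 = 0.04765.
Crs = 20.986 mL/cmH2O.

21.0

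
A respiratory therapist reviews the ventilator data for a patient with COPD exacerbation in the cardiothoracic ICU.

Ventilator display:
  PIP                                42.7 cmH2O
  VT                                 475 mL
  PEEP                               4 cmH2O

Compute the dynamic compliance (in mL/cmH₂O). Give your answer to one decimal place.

Dynamic compliance = Vt / (PIP − PEEP) = 475 / (42.7 − 4) = 475 / 38.7 = 12.274 mL/cmH2O.

12.3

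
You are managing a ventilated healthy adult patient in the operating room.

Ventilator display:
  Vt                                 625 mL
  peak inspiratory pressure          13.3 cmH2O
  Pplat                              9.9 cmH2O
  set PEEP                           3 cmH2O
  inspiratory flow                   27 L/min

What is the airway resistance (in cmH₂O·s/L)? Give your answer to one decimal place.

Flow: 27 L/min ÷ 60 = 0.45 L/s.
Raw = (PIP − Pplat) / flow = (13.3 − 9.9) / 0.45 = 3.4 / 0.45 = 7.556 cmH2O·s/L.

7.6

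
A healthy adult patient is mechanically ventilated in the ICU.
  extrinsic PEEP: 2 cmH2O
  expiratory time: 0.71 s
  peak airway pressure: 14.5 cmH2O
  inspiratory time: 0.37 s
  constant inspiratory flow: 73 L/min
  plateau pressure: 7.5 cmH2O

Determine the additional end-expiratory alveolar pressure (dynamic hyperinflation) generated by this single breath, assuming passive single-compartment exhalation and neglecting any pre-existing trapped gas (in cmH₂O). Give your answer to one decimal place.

Flow: 73 L/min ÷ 60 = 1.2167 L/s.
Vt = flow × Ti = 1.2167 L/s × 0.37 s × 1000 mL/L = 450.18 mL.
R = (PIP − Pplat)/V̇ = (14.5 − 7.5) / 1.2167 = 7.0/1.2167 = 5.753 cmH2O·s/L.
C = Vt/(Pplat − PEEP) = 450.18 / (7.5 − 2) = 450.18/5.5 = 81.851 mL/cmH2O.
τ = R × C = 5.753 × 0.08185 L/cmH2O = 0.4709 s.
Fraction remaining = e^(−Te/τ) = e^(−0.71/0.4709) = 0.2214; trapped volume = 450.18 × 0.2214 = 99.67 mL.
Additional alveolar pressure from trapping ≈ V_trapped / C = 99.67 / 81.851 = 1.218 cmH2O.

1.2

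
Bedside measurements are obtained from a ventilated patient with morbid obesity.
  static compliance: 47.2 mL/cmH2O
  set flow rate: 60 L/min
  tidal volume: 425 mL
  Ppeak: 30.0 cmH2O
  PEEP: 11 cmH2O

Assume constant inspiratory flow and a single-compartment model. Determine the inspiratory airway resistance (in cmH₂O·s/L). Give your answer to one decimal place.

10.0

Flow: 60 L/min ÷ 60 = 1 L/s.
Equation of motion (constant flow): PIP = Vt/C + R·V̇ + PEEP.
R·V̇ = PIP − Vt/C − PEEP = 30.0 − 425/47.2 − 11 = 30.0 − 9.004 − 11 = 9.996 cmH2O.
R = 9.996 / 1 = 9.996 cmH2O·s/L.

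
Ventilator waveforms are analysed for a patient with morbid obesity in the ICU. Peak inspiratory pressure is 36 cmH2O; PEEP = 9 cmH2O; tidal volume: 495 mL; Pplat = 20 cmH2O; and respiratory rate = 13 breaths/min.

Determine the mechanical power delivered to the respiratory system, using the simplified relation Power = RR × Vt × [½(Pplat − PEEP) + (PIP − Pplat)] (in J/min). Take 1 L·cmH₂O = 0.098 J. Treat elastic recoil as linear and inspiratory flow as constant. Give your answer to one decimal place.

Per-breath work = Vt × [½(Pplat−PEEP) + (PIP−Pplat)] = 0.495 × [0.5×11.0 + 16.0] = 0.495 × 21.5 = 10.643 L·cmH2O.
Power = 13 × 10.643 = 138.36 L·cmH2O/min.
× 0.098 J/(L·cmH2O) → 13.559 J/min.

13.6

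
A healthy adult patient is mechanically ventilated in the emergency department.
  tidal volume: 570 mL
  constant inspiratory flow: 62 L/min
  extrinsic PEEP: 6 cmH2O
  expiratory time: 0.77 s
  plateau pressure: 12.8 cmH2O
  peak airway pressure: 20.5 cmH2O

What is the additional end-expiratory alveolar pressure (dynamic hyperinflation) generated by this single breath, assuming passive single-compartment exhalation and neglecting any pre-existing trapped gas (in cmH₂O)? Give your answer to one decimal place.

2.0

Flow: 62 L/min ÷ 60 = 1.0333 L/s.
R = (PIP − Pplat)/V̇ = (20.5 − 12.8) / 1.0333 = 7.7/1.0333 = 7.452 cmH2O·s/L.
C = Vt/(Pplat − PEEP) = 570.0 / (12.8 − 6) = 570.0/6.8 = 83.824 mL/cmH2O.
τ = R × C = 7.452 × 0.08382 L/cmH2O = 0.6246 s.
Fraction remaining = e^(−Te/τ) = e^(−0.77/0.6246) = 0.2915; trapped volume = 570.0 × 0.2915 = 166.16 mL.
Additional alveolar pressure from trapping ≈ V_trapped / C = 166.16 / 83.824 = 1.982 cmH2O.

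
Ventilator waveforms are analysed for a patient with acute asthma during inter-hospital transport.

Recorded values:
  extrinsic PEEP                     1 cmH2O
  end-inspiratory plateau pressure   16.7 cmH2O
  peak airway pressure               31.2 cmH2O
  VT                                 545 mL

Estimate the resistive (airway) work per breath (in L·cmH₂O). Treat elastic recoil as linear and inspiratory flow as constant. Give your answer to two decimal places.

7.90

With constant inspiratory flow the resistive pressure is constant at PIP − Pplat = 31.2 − 16.7 = 14.5 cmH2O, so resistive work = 14.5 × 0.545 = 7.903 L·cmH2O.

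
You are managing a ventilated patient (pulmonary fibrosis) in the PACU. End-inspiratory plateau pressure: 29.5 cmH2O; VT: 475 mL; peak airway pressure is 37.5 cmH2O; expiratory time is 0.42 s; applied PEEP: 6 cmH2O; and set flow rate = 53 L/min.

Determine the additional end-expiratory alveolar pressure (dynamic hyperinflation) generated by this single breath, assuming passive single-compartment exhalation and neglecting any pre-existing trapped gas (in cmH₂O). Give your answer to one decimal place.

Flow: 53 L/min ÷ 60 = 0.8833 L/s.
R = (PIP − Pplat)/V̇ = (37.5 − 29.5) / 0.8833 = 8.0/0.8833 = 9.057 cmH2O·s/L.
C = Vt/(Pplat − PEEP) = 475.0 / (29.5 − 6) = 475.0/23.5 = 20.213 mL/cmH2O.
τ = R × C = 9.057 × 0.02021 L/cmH2O = 0.183 s.
Fraction remaining = e^(−Te/τ) = e^(−0.42/0.183) = 0.1008; trapped volume = 475.0 × 0.1008 = 47.88 mL.
Additional alveolar pressure from trapping ≈ V_trapped / C = 47.88 / 20.213 = 2.369 cmH2O.

2.4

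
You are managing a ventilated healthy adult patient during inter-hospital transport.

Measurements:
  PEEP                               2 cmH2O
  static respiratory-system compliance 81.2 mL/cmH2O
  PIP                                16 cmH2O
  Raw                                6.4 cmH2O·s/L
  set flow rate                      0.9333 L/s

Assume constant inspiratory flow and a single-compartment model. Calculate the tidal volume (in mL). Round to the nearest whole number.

Equation of motion (constant flow): PIP = Vt/C + R·V̇ + PEEP.
Vt/C = PIP − R·V̇ − PEEP = 16 − 5.973 − 2 = 8.027 cmH2O.
Vt = C × 8.027 = 81.2 × 8.027 = 651.79 mL.

652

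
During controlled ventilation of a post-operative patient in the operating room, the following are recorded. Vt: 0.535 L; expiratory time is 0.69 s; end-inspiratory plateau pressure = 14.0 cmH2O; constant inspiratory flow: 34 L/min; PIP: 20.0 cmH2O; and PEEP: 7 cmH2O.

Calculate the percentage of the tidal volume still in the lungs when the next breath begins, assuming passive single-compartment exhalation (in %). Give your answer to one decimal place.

42.6

Flow: 34 L/min ÷ 60 = 0.5667 L/s.
R = (PIP − Pplat)/V̇ = (20.0 − 14.0) / 0.5667 = 6.0/0.5667 = 10.588 cmH2O·s/L.
C = Vt/(Pplat − PEEP) = 535.0 / (14.0 − 7) = 535.0/7.0 = 76.429 mL/cmH2O.
τ = R × C = 10.588 × 0.07643 L/cmH2O = 0.8092 s.
Fraction remaining at end-expiration = e^(−Te/τ) = e^(−0.69/0.8092) = 0.4263 → 42.63%.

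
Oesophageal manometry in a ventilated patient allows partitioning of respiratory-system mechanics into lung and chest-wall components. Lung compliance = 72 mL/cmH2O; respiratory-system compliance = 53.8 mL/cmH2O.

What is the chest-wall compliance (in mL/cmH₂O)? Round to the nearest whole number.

213

1/Ccw = 1/Crs − 1/CL.
1/Ccw = 1/53.8 − 1/72 = 0.004698.
Ccw = 212.86 mL/cmH2O.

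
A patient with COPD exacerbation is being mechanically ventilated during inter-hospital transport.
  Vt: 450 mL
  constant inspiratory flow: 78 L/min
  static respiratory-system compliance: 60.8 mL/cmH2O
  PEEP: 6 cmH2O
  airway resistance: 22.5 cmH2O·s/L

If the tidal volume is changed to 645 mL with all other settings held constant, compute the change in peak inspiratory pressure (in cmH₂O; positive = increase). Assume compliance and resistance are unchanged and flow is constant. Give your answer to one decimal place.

3.2

PIP = Vt/C + R·V̇ + PEEP (constant-flow equation of motion).
Only the elastic term changes: ΔPIP = ΔVt / C = (645 − 450) / 60.8 = 3.207 cmH2O.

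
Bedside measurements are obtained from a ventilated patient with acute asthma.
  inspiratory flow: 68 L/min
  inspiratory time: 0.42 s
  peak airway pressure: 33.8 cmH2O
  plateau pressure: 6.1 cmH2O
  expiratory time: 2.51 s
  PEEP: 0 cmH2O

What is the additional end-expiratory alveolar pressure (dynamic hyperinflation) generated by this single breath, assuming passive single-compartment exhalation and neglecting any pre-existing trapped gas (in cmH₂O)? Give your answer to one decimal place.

Flow: 68 L/min ÷ 60 = 1.1333 L/s.
Vt = flow × Ti = 1.1333 L/s × 0.42 s × 1000 mL/L = 475.99 mL.
R = (PIP − Pplat)/V̇ = (33.8 − 6.1) / 1.1333 = 27.7/1.1333 = 24.442 cmH2O·s/L.
C = Vt/(Pplat − PEEP) = 475.99 / (6.1 − 0) = 475.99/6.1 = 78.031 mL/cmH2O.
τ = R × C = 24.442 × 0.07803 L/cmH2O = 1.907 s.
Fraction remaining = e^(−Te/τ) = e^(−2.51/1.907) = 0.2682; trapped volume = 475.99 × 0.2682 = 127.66 mL.
Additional alveolar pressure from trapping ≈ V_trapped / C = 127.66 / 78.031 = 1.636 cmH2O.

1.6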